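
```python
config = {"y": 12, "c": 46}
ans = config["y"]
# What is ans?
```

Trace:
`config = {"y": 12, "c": 46}` → config = {'y': 12, 'c': 46}
`ans = config["y"]` → ans = 12
So ans = 12

Answer: 12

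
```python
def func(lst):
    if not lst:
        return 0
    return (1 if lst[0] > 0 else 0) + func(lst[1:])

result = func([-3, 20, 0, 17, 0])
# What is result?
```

Count of positive elements in [-3, 20, 0, 17, 0] = 2

Answer: 2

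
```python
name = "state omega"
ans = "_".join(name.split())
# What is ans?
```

Trace:
`name = "state omega"` → name = 'state omega'
`ans = "_".join(name.split())` → ans = 'state_omega'
So ans = 'state_omega'

Answer: 'state_omega'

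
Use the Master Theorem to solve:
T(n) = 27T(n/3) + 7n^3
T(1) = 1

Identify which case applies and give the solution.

a=27, b=3, f(n)=7n^3. log_3(27) = 3. Since c=3 = 3, Case 2 applies: T(n) = Θ(n^log_b(a) · log n) = O(n^3 log n).

Answer: O(n^3 log n) - Case 2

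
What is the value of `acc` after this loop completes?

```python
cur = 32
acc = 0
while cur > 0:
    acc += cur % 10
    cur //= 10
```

Sum digits of 32
`acc` takes the values: 0 → 2 → 5

Answer: 5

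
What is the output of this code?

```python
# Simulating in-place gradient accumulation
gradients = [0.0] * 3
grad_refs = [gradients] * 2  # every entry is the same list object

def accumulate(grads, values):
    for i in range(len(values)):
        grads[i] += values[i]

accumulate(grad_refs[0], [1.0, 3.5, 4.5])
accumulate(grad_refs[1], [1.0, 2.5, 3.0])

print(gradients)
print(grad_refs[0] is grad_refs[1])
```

Key concept: gradient accumulation aliasing.
Step by step:
`gradients = [0.0] * 3` → gradients = [0.0, 0.0, 0.0]
`grad_refs = [gradients] * 2` → grad_refs = [[0.0, 0.0, 0.0], [0.0, 0.0, 0.0]]
`accumulate(grad_refs[0], [1.0, 3.5, 4.5])` → gradients = [1.0, 3.5, 4.5]; grad_refs = [[1.0, 3.5, 4.5], [1.0, 3.5, 4.5]]
`accumulate(grad_refs[1], [1.0, 2.5, 3.0])` → gradients = [2.0, 6.0, 7.5]; grad_refs = [[2.0, 6.0, 7.5], [2.0, 6.0, 7.5]]
`print(gradients)` → prints [2.0, 6.0, 7.5]
`print(grad_refs[0] is grad_refs[1])` → prints True

Answer:
[2.0, 6.0, 7.5]
True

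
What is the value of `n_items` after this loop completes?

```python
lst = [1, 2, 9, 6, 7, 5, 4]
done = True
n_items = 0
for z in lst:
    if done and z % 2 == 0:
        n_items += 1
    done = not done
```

Count even values at even positions
`n_items` takes the values: 0 → 1

Answer: 1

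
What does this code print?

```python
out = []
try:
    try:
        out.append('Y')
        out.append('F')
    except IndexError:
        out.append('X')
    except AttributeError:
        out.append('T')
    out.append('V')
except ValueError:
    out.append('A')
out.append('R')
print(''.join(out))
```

Execution trace: 'Y' (inner try body) → 'F' (inner try body, no exception) → 'V' (try body, no exception) → 'R' (after the try/except). Output: YFVR

Answer: YFVR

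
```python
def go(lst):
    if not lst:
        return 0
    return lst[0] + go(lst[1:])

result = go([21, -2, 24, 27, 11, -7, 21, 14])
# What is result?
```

21 + (-2) + 24 + 27 + 11 + (-7) + 21 + 14 + 0 = 109

Answer: 109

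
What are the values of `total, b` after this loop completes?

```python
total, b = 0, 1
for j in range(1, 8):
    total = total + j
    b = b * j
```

Sum and factorial of 1 to 7
`total, b` takes the values: (0, 1) → (1, 1) → (3, 1) → (3, 2) → (6, 2) → (6, 6) → (10, 6) → (10, 24) → (15, 24) → (15, 120) → (21, 120) → (21, 720) → (28, 720) → (28, 5040)

Answer: 28, 5040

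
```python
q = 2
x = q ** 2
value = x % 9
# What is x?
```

Trace:
`q = 2` → q = 2
`x = q ** 2` → x = 4
`value = x % 9` → value = 4
So x = 4

Answer: 4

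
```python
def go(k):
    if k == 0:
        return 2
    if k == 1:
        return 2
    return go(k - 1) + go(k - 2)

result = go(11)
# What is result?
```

Build up from base cases: go(0)=2, go(1)=2, go(2)=4, go(3)=6, go(4)=10, go(5)=16, go(6)=26, ..., go(11)=288

Answer: 288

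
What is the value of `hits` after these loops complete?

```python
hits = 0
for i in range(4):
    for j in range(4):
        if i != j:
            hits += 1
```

4² - 4 (exclude diagonal)
`hits` takes the values: 0 → 1 → 2 → 3 → 4 → 5 → 6 → 7 → 8 → 9 → 10 → 11 → 12

Answer: 12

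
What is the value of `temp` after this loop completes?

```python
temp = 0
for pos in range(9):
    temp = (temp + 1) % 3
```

Increment mod 3, 9 times = 0
`temp` takes the values: 0 → 1 → 2 → 0 → 1 → 2 → 0 → 1 → 2 → 0

Answer: 0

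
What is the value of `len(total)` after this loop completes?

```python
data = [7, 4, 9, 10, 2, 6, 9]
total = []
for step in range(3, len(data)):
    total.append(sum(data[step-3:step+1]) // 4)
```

Number of 4-element averages
`total` takes the values: [] → [7] → [7, 6] → [7, 6, 6] → [7, 6, 6, 6]
So `len(total)` = 4

Answer: 4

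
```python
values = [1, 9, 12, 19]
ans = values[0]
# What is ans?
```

Trace:
`values = [1, 9, 12, 19]` → values = [1, 9, 12, 19]
`ans = values[0]` → ans = 1
So ans = 1

Answer: 1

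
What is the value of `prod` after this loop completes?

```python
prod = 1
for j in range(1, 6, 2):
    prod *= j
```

Product of 1, 3, 5, ... up to 5
`prod` takes the values: 1 → 3 → 15

Answer: 15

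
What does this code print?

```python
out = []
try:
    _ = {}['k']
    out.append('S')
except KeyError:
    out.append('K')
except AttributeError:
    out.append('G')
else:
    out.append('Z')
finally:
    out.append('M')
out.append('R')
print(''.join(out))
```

Execution trace: 'K' (except KeyError) → 'M' (finally) → 'R' (after the try/except). Output: KMR

Answer: KMR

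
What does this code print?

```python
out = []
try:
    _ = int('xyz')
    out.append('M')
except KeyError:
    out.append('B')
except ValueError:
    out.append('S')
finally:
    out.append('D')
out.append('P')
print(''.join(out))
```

Execution trace: 'S' (except ValueError) → 'D' (finally) → 'P' (after the try/except). Output: SDP

Answer: SDP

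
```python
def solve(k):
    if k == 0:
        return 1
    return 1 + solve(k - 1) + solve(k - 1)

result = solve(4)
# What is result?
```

solve(k) = 1 + 2·solve(k-1), solve(0)=1. Closed form: (1+1)·2^4 - 1 = 31.

Answer: 31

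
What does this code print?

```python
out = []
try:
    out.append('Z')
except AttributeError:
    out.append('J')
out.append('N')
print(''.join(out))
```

Execution trace: 'Z' (try body, no exception) → 'N' (after the try/except). Output: ZN

Answer: ZN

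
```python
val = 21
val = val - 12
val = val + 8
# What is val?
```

Trace:
`val = 21` → val = 21
`val = val - 12` → val = 9
`val = val + 8` → val = 17
So val = 17

Answer: 17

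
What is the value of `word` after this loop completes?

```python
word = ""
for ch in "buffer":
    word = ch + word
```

Reverse 'buffer'
`word` takes the values: "" → "b" → "ub" → "fub" → "ffub" → "effub" → "reffub"

Answer: "reffub"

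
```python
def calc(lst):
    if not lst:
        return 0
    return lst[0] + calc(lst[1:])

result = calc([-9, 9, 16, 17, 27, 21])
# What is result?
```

(-9) + 9 + 16 + 17 + 27 + 21 + 0 = 81

Answer: 81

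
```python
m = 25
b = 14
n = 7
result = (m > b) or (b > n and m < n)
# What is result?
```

Trace:
`m = 25` → m = 25
`b = 14` → b = 14
`n = 7` → n = 7
`result = (m > b) or (b > n and m < n)` → result = True
So result = True

Answer: True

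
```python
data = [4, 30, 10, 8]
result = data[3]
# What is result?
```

Trace:
`data = [4, 30, 10, 8]` → data = [4, 30, 10, 8]
`result = data[3]` → result = 8
So result = 8

Answer: 8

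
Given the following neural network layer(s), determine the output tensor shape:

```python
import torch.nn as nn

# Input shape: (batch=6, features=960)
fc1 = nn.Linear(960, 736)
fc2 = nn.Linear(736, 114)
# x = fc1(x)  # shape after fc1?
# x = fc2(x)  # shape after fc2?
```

Input: (6, 960) -> after fc1: (6, 736) -> Output: (6, 114)

Answer: (6, 114)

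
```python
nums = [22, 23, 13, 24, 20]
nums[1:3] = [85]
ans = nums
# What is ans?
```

Trace:
`nums = [22, 23, 13, 24, 20]` → nums = [22, 23, 13, 24, 20]
`nums[1:3] = [85]` → nums = [22, 85, 24, 20]
`ans = nums` → ans = [22, 85, 24, 20]
So ans = [22, 85, 24, 20]

Answer: [22, 85, 24, 20]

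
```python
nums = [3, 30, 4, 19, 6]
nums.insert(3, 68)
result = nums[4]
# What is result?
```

Trace:
`nums = [3, 30, 4, 19, 6]` → nums = [3, 30, 4, 19, 6]
`nums.insert(3, 68)` → nums = [3, 30, 4, 68, 19, 6]
`result = nums[4]` → result = 19
So result = 19

Answer: 19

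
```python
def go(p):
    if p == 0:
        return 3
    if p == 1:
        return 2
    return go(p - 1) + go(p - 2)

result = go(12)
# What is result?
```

Build up from base cases: go(0)=3, go(1)=2, go(2)=5, go(3)=7, go(4)=12, go(5)=19, go(6)=31, ..., go(12)=555

Answer: 555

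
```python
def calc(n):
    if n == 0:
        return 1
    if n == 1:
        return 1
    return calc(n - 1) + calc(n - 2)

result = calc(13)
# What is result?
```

Build up from base cases: calc(0)=1, calc(1)=1, calc(2)=2, calc(3)=3, calc(4)=5, calc(5)=8, calc(6)=13, ..., calc(13)=377

Answer: 377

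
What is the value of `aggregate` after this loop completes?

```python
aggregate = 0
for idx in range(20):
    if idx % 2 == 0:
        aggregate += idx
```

Sum of even numbers 0 to 19
`aggregate` takes the values: 0 → 2 → 6 → 12 → 20 → 30 → 42 → 56 → 72 → 90

Answer: 90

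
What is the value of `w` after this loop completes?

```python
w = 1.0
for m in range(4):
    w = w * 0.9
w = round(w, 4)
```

Exponential decay: 1.0 * 0.9^4
`w` takes the values: 1.0 → 0.9 → 0.81 → 0.729 → 0.6561

Answer: 0.6561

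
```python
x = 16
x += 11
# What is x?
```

Trace:
`x = 16` → x = 16
`x += 11` → x = 27
So x = 27

Answer: 27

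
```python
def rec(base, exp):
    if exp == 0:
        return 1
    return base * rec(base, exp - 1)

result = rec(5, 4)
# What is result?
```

rec(5, 4) = 5 * 5 * 5 * 5 = 625

Answer: 625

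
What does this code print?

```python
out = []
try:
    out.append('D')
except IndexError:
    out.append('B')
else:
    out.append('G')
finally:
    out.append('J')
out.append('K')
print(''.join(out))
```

Execution trace: 'D' (try body, no exception) → 'G' (else) → 'J' (finally) → 'K' (after the try/except). Output: DGJK

Answer: DGJK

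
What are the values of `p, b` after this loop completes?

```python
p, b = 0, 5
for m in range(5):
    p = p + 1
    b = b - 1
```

p goes 0→5, b goes 5→0
`p, b` takes the values: (0, 5) → (1, 5) → (1, 4) → (2, 4) → (2, 3) → (3, 3) → (3, 2) → (4, 2) → (4, 1) → (5, 1) → (5, 0)

Answer: 5, 0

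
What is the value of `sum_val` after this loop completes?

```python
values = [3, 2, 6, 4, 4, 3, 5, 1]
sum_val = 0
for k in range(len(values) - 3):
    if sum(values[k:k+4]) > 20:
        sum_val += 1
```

Count windows with sum > 20
`sum_val` takes the values: 0

Answer: 0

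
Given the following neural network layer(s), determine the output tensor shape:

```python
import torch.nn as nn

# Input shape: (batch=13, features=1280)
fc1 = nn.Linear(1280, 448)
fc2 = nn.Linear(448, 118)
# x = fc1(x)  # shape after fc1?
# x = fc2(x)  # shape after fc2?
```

Input: (13, 1280) -> after fc1: (13, 448) -> Output: (13, 118)

Answer: (13, 118)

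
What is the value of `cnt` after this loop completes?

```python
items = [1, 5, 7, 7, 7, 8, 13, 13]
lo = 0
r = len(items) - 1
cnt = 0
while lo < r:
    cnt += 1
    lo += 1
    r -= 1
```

Iterations until pointers meet (list length 8)
`cnt` takes the values: 0 → 1 → 2 → 3 → 4

Answer: 4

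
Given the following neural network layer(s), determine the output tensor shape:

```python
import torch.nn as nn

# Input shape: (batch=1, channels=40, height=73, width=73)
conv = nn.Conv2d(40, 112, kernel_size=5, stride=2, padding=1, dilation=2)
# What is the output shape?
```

Input: (1, 40, 73, 73) -> Output: (1, 112, 34, 34)

Answer: (1, 112, 34, 34)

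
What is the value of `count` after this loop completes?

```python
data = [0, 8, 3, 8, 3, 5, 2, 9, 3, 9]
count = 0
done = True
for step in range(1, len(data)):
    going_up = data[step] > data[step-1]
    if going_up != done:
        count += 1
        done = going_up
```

Count direction changes in [0, 8, 3, 8, 3, 5, 2, 9, 3, 9]
`count` takes the values: 0 → 1 → 2 → 3 → 4 → 5 → 6 → 7 → 8

Answer: 8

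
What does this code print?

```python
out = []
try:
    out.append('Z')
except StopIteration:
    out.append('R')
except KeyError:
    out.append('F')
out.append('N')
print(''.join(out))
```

Execution trace: 'Z' (try body, no exception) → 'N' (after the try/except). Output: ZN

Answer: ZN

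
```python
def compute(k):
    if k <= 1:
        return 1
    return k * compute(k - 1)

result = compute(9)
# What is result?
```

compute(9) = 9 * 8 * 7 * 6 * 5 * 4 * 3 * 2 * 1 = 362880

Answer: 362880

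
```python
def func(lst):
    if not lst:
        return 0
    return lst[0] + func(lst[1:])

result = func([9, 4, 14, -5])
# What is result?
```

9 + 4 + 14 + (-5) + 0 = 22

Answer: 22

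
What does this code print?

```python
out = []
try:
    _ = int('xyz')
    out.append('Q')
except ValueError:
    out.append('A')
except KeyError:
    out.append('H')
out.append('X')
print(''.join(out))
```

Execution trace: 'A' (except ValueError) → 'X' (after the try/except). Output: AX

Answer: AX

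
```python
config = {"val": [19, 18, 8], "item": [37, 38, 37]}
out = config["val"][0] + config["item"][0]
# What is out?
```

Trace:
`config = {"val": [19, 18, 8], "item": [37, 38, 37]}` → config = {'val': [19, 18, 8], 'item': [37, 38, 37]}
`out = config["val"][0] + config["item"][0]` → out = 56
So out = 56

Answer: 56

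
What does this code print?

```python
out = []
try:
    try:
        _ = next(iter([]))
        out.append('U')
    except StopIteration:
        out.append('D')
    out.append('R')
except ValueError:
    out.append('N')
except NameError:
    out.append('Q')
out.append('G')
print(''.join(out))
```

Execution trace: 'D' (inner except StopIteration) → 'R' (try body, no exception) → 'G' (after the try/except). Output: DRG

Answer: DRG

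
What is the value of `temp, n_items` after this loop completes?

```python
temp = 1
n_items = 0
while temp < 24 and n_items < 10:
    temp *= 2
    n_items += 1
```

Double until >= 24 or 10 iterations
`temp, n_items` takes the values: (1, 0) → (2, 0) → (2, 1) → (4, 1) → (4, 2) → (8, 2) → (8, 3) → (16, 3) → (16, 4) → (32, 4) → (32, 5)

Answer: 32, 5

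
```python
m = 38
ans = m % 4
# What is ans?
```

Trace:
`m = 38` → m = 38
`ans = m % 4` → ans = 2
So ans = 2

Answer: 2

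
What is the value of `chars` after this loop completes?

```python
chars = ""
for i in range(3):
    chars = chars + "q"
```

Repeat 'q' 3 times
`chars` takes the values: "" → "q" → "qq" → "qqq"

Answer: "qqq"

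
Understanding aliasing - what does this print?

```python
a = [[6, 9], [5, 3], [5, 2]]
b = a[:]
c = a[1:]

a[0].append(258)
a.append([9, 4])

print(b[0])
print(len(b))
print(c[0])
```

Key concept: slice with nested mutation.
Step by step:
`a = [[6, 9], [5, 3], [5, 2]]` → a = [[6, 9], [5, 3], [5, 2]]
`b = a[:]` → b = [[6, 9], [5, 3], [5, 2]]
`c = a[1:]` → c = [[5, 3], [5, 2]]
`a[0].append(258)` → a = [[6, 9, 258], [5, 3], [5, 2]]; b = [[6, 9, 258], [5, 3], [5, 2]]
`a.append([9, 4])` → a = [[6, 9, 258], [5, 3], [5, 2], [9, 4]]
`print(b[0])` → prints [6, 9, 258]
`print(len(b))` → prints 3
`print(c[0])` → prints [5, 3]

Answer:
[6, 9, 258]
3
[5, 3]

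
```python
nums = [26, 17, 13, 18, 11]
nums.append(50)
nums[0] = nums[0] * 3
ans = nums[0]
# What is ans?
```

Trace:
`nums = [26, 17, 13, 18, 11]` → nums = [26, 17, 13, 18, 11]
`nums.append(50)` → nums = [26, 17, 13, 18, 11, 50]
`nums[0] = nums[0] * 3` → nums = [78, 17, 13, 18, 11, 50]
`ans = nums[0]` → ans = 78
So ans = 78

Answer: 78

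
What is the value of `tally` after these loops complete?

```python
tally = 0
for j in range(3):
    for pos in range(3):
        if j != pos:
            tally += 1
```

3² - 3 (exclude diagonal)
`tally` takes the values: 0 → 1 → 2 → 3 → 4 → 5 → 6

Answer: 6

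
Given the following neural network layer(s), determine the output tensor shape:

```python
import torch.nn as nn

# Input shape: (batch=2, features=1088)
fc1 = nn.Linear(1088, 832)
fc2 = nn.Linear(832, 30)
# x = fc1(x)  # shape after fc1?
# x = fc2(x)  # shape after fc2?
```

Input: (2, 1088) -> after fc1: (2, 832) -> Output: (2, 30)

Answer: (2, 30)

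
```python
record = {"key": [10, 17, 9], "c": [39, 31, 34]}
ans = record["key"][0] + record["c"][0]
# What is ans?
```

Trace:
`record = {"key": [10, 17, 9], "c": [39, 31, 34]}` → record = {'key': [10, 17, 9], 'c': [39, 31, 34]}
`ans = record["key"][0] + record["c"][0]` → ans = 49
So ans = 49

Answer: 49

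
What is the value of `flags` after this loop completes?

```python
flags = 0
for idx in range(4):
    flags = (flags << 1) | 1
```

Build 4 consecutive 1-bits: 0b1111
`flags` takes the values: 0 → 1 → 3 → 7 → 15

Answer: 15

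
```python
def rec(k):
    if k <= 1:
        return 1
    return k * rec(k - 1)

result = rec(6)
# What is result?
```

rec(6) = 6 * 5 * 4 * 3 * 2 * 1 = 720

Answer: 720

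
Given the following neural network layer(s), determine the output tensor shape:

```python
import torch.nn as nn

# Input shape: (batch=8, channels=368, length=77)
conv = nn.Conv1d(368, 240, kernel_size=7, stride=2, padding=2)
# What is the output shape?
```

Input: (8, 368, 77) -> Output: (8, 240, 38)

Answer: (8, 240, 38)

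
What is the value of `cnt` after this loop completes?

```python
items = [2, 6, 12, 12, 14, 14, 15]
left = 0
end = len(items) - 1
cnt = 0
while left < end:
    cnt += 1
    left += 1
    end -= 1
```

Iterations until pointers meet (list length 7)
`cnt` takes the values: 0 → 1 → 2 → 3

Answer: 3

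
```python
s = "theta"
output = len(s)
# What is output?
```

Trace:
`s = "theta"` → s = 'theta'
`output = len(s)` → output = 5
So output = 5

Answer: 5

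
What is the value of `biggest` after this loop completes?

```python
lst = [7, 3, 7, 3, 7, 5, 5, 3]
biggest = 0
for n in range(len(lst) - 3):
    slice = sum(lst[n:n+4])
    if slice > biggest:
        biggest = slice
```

Max sum of 4-element window in [7, 3, 7, 3, 7, 5, 5, 3]
`biggest` takes the values: 0 → 20 → 22

Answer: 22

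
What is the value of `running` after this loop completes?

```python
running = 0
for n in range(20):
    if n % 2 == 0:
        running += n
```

Sum of even numbers 0 to 19
`running` takes the values: 0 → 2 → 6 → 12 → 20 → 30 → 42 → 56 → 72 → 90

Answer: 90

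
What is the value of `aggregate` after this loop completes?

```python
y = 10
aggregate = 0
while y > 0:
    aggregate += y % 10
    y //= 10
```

Sum digits of 10
`aggregate` takes the values: 0 → 1

Answer: 1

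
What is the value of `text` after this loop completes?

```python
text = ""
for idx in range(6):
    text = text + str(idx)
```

Concatenate digits 0 to 5
`text` takes the values: "" → "0" → "01" → "012" → "0123" → "01234" → "012345"

Answer: "012345"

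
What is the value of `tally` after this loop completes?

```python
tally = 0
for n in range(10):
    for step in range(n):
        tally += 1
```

Triangle number: 0+1+2+...+9
`tally` takes the values: 0 → 1 → 2 → 3 → 4 → 5 → 6 → 7 → 8 → 9 → 10 → 11 → 12 → 13 → 14 → 15 → 16 → 17 → 18 → 19 → 20 → 21 → 22 → 23 → 24 → 25 → 26 → 27 → 28 → 29 → … → 41 → 42 → 43 → 44 → 45

Answer: 45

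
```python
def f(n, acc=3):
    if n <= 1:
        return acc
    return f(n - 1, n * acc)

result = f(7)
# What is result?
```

Accumulator trace (n, acc): (7, 3) -> (6, 21) -> (5, 126) -> (4, 630) -> (3, 2520) -> (2, 7560) -> (1, 15120) -> return 15120

Answer: 15120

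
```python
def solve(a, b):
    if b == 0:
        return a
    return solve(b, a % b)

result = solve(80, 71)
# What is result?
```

solve(80, 71) -> solve(71, 9) -> solve(9, 8) -> solve(8, 1) -> solve(1, 0) -> 1

Answer: 1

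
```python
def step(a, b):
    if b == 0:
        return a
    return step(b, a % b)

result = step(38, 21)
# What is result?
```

step(38, 21) -> step(21, 17) -> step(17, 4) -> step(4, 1) -> step(1, 0) -> 1

Answer: 1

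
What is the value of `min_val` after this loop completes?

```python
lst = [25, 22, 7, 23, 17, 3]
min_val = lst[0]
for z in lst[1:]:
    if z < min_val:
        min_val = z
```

Minimum of [25, 22, 7, 23, 17, 3]
`min_val` takes the values: 25 → 22 → 7 → 3

Answer: 3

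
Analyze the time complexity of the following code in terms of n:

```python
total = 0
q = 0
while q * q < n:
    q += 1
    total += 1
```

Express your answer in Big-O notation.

Each loop level contributes: √n. Multiplying the contributions gives O(√n).

Answer: O(√n)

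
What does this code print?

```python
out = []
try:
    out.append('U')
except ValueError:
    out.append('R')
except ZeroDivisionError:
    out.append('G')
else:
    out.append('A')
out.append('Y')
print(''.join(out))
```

Execution trace: 'U' (try body, no exception) → 'A' (else) → 'Y' (after the try/except). Output: UAY

Answer: UAY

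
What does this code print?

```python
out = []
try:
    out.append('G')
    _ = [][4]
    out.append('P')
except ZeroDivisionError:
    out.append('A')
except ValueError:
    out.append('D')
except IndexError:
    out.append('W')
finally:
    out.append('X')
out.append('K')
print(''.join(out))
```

Execution trace: 'G' (try body) → 'W' (except IndexError) → 'X' (finally) → 'K' (after the try/except). Output: GWXK

Answer: GWXK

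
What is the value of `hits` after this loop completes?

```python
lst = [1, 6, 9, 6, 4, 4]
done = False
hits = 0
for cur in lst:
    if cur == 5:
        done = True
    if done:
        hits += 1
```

Count elements after first 5 in [1, 6, 9, 6, 4, 4]
`hits` takes the values: 0

Answer: 0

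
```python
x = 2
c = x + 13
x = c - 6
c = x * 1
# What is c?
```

Trace:
`x = 2` → x = 2
`c = x + 13` → c = 15
`x = c - 6` → x = 9
`c = x * 1` → c = 9
So c = 9

Answer: 9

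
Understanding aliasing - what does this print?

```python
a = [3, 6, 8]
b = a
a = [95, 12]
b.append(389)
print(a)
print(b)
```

Key concept: rebinding vs mutation: a is rebound to a new list, b still points at the original.
Step by step:
`a = [3, 6, 8]` → a = [3, 6, 8]
`b = a` → b = [3, 6, 8] (same object as a)
`a = [95, 12]` → a = [95, 12]
`b.append(389)` → b = [3, 6, 8, 389]
`print(a)` → prints [95, 12]
`print(b)` → prints [3, 6, 8, 389]

Answer:
[95, 12]
[3, 6, 8, 389]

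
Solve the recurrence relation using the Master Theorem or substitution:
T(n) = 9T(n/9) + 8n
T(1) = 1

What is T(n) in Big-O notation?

By Master Theorem: a=9, b=9, f(n)=8n. Since log_9(9) = 1 and f(n) = Θ(n^1), Case 2 applies. T(n) = O(n log n).

Answer: O(n log n)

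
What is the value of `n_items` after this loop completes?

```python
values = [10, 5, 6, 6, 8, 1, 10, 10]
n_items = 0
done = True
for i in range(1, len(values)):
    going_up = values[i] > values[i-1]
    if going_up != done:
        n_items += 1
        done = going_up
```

Count direction changes in [10, 5, 6, 6, 8, 1, 10, 10]
`n_items` takes the values: 0 → 1 → 2 → 3 → 4 → 5 → 6 → 7

Answer: 7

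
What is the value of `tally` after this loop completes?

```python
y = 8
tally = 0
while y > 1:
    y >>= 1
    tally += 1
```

Count right shifts until 1
`tally` takes the values: 0 → 1 → 2 → 3

Answer: 3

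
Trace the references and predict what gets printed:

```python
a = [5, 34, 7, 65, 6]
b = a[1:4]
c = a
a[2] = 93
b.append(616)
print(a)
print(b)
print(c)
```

Key concept: slice vs alias.
Step by step:
`a = [5, 34, 7, 65, 6]` → a = [5, 34, 7, 65, 6]
`b = a[1:4]` → b = [34, 7, 65]
`c = a` → c = [5, 34, 7, 65, 6] (same object as a)
`a[2] = 93` → a = [5, 34, 93, 65, 6] (same object as c); c = [5, 34, 93, 65, 6] (same object as a)
`b.append(616)` → b = [34, 7, 65, 616]
`print(a)` → prints [5, 34, 93, 65, 6]
`print(b)` → prints [34, 7, 65, 616]
`print(c)` → prints [5, 34, 93, 65, 6]

Answer:
[5, 34, 93, 65, 6]
[34, 7, 65, 616]
[5, 34, 93, 65, 6]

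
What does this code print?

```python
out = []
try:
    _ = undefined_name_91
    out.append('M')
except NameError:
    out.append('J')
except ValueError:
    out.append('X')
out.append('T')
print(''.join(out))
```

Execution trace: 'J' (except NameError) → 'T' (after the try/except). Output: JT

Answer: JT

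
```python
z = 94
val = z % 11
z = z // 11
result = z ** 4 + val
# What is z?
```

Trace:
`z = 94` → z = 94
`val = z % 11` → val = 6
`z = z // 11` → z = 8
`result = z ** 4 + val` → result = 4102
So z = 8

Answer: 8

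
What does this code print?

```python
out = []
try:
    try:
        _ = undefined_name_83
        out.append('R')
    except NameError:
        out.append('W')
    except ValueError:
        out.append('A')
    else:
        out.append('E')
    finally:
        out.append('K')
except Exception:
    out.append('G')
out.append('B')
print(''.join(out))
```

Execution trace: 'W' (inner except NameError) → 'K' (inner finally) → 'B' (after the try/except). Output: WKB

Answer: WKB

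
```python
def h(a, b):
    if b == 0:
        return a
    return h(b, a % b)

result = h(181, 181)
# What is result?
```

h(181, 181) -> h(181, 0) -> 181

Answer: 181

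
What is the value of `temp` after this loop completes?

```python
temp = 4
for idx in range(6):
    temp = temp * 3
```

Multiply by 3, 6 times: 4 * 3^6 = 2916
`temp` takes the values: 4 → 12 → 36 → 108 → 324 → 972 → 2916

Answer: 2916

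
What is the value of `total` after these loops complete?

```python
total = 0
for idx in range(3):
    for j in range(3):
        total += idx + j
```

Sum of all idx+j for idx,j in 3x3
`total` takes the values: 0 → 1 → 3 → 4 → 6 → 9 → 11 → 14 → 18

Answer: 18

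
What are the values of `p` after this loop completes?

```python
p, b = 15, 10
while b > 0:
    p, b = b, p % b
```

GCD of 15 and 10
`p` takes the values: 15 → 10 → 5

Answer: 5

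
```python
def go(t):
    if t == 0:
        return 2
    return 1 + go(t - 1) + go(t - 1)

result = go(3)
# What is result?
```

go(t) = 1 + 2·go(t-1), go(0)=2. Closed form: (2+1)·2^3 - 1 = 23.

Answer: 23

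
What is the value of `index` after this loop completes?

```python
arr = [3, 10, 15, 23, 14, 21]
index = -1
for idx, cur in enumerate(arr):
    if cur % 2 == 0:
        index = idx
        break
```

First even number index in [3, 10, 15, 23, 14, 21]
`index` takes the values: -1 → 1

Answer: 1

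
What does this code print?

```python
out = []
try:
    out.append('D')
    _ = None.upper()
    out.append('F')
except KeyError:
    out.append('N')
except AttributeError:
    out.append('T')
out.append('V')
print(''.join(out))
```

Execution trace: 'D' (try body) → 'T' (except AttributeError) → 'V' (after the try/except). Output: DTV

Answer: DTV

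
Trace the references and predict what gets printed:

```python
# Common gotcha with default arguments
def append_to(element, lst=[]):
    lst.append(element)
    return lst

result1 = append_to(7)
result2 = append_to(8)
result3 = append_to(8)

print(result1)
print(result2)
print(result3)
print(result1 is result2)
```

Key concept: mutable default argument gotcha.
Step by step:
`result1 = append_to(7)` → result1 = [7]
`result2 = append_to(8)` → result1 = [7, 8] (same object as result2); result2 = [7, 8] (same object as result1)
`result3 = append_to(8)` → result1 = [7, 8, 8] (same object as result2, result3); result2 = [7, 8, 8] (same object as result1, result3); result3 = [7, 8, 8] (same object as result1, result2)
`print(result1)` → prints [7, 8, 8]
`print(result2)` → prints [7, 8, 8]
`print(result3)` → prints [7, 8, 8]
`print(result1 is result2)` → prints True

Answer:
[7, 8, 8]
[7, 8, 8]
[7, 8, 8]
True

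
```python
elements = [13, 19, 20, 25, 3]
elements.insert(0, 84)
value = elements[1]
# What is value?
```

Trace:
`elements = [13, 19, 20, 25, 3]` → elements = [13, 19, 20, 25, 3]
`elements.insert(0, 84)` → elements = [84, 13, 19, 20, 25, 3]
`value = elements[1]` → value = 13
So value = 13

Answer: 13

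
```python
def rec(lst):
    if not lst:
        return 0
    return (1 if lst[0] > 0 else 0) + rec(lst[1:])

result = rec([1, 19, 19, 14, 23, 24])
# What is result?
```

Count of positive elements in [1, 19, 19, 14, 23, 24] = 6

Answer: 6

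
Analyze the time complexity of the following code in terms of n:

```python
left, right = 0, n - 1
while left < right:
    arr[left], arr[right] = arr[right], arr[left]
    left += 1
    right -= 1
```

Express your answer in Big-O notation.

This is In-place array reversal. Time complexity: O(n).

Answer: O(n)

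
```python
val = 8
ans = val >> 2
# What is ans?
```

Trace:
`val = 8` → val = 8
`ans = val >> 2` → ans = 2
So ans = 2

Answer: 2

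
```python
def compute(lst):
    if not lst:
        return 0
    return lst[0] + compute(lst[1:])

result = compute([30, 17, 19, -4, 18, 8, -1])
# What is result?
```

30 + 17 + 19 + (-4) + 18 + 8 + (-1) + 0 = 87

Answer: 87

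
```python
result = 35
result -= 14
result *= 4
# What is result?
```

Trace:
`result = 35` → result = 35
`result -= 14` → result = 21
`result *= 4` → result = 84
So result = 84

Answer: 84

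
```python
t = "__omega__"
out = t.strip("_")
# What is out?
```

Trace:
`t = "__omega__"` → t = '__omega__'
`out = t.strip("_")` → out = 'omega'
So out = 'omega'

Answer: 'omega'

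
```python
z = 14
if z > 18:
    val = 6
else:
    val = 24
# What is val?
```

Trace:
`z = 14` → z = 14
`if z > 18: ...` → z > 18 is False, take else branch → val = 24
So val = 24

Answer: 24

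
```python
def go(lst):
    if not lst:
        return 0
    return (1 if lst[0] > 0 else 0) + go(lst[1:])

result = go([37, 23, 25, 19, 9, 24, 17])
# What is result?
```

Count of positive elements in [37, 23, 25, 19, 9, 24, 17] = 7

Answer: 7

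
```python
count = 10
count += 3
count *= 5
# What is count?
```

Trace:
`count = 10` → count = 10
`count += 3` → count = 13
`count *= 5` → count = 65
So count = 65

Answer: 65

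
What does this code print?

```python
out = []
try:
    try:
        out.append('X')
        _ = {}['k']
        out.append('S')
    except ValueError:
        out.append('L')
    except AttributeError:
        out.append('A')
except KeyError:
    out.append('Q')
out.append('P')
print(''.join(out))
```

Execution trace: 'X' (try body) → 'Q' (outer except KeyError) → 'P' (after the try/except). Output: XQP

Answer: XQP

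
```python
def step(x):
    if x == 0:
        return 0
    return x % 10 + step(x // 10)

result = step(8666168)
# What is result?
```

Sum of digits of 8666168: 8 + 6 + 1 + 6 + 6 + 6 + 8 = 41

Answer: 41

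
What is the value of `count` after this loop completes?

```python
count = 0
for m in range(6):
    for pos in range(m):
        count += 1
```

Triangle number: 0+1+2+...+5
`count` takes the values: 0 → 1 → 2 → 3 → 4 → 5 → 6 → 7 → 8 → 9 → 10 → 11 → 12 → 13 → 14 → 15

Answer: 15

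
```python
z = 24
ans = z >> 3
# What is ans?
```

Trace:
`z = 24` → z = 24
`ans = z >> 3` → ans = 3
So ans = 3

Answer: 3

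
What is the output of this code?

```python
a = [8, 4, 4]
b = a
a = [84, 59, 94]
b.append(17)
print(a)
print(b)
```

Key concept: rebinding vs mutation: a is rebound to a new list, b still points at the original.
Step by step:
`a = [8, 4, 4]` → a = [8, 4, 4]
`b = a` → b = [8, 4, 4] (same object as a)
`a = [84, 59, 94]` → a = [84, 59, 94]
`b.append(17)` → b = [8, 4, 4, 17]
`print(a)` → prints [84, 59, 94]
`print(b)` → prints [8, 4, 4, 17]

Answer:
[84, 59, 94]
[8, 4, 4, 17]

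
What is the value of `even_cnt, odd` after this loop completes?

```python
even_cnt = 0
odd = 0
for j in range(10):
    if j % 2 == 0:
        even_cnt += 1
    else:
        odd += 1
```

Count evens and odds in range(10)
`even_cnt, odd` takes the values: (0, 0) → (1, 0) → (1, 1) → (2, 1) → (2, 2) → (3, 2) → (3, 3) → (4, 3) → (4, 4) → (5, 4) → (5, 5)

Answer: 5, 5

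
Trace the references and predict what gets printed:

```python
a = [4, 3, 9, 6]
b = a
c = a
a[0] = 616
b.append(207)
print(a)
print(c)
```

Key concept: multiple aliases.
Step by step:
`a = [4, 3, 9, 6]` → a = [4, 3, 9, 6]
`b = a` → b = [4, 3, 9, 6] (same object as a)
`c = a` → c = [4, 3, 9, 6] (same object as a, b)
`a[0] = 616` → a = [616, 3, 9, 6] (same object as b, c); b = [616, 3, 9, 6] (same object as a, c); c = [616, 3, 9, 6] (same object as a, b)
`b.append(207)` → a = [616, 3, 9, 6, 207] (same object as b, c); b = [616, 3, 9, 6, 207] (same object as a, c); c = [616, 3, 9, 6, 207] (same object as a, b)
`print(a)` → prints [616, 3, 9, 6, 207]
`print(c)` → prints [616, 3, 9, 6, 207]

Answer:
[616, 3, 9, 6, 207]
[616, 3, 9, 6, 207]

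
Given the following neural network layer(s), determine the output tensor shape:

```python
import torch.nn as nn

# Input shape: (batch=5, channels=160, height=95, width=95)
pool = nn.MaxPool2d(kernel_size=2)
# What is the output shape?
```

Input: (5, 160, 95, 95) -> Output: (5, 160, 47, 47)

Answer: (5, 160, 47, 47)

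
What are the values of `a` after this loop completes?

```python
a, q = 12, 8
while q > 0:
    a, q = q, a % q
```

GCD of 12 and 8
`a` takes the values: 12 → 8 → 4

Answer: 4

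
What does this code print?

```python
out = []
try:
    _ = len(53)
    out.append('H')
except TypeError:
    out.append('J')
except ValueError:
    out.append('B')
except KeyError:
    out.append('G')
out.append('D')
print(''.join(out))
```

Execution trace: 'J' (except TypeError) → 'D' (after the try/except). Output: JD

Answer: JD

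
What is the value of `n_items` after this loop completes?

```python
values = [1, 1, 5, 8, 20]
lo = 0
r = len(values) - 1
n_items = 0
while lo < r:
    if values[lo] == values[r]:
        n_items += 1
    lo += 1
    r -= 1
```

Count matching pairs from ends
`n_items` takes the values: 0

Answer: 0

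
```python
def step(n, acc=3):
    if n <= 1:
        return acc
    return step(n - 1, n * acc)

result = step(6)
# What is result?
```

Accumulator trace (n, acc): (6, 3) -> (5, 18) -> (4, 90) -> (3, 360) -> (2, 1080) -> (1, 2160) -> return 2160

Answer: 2160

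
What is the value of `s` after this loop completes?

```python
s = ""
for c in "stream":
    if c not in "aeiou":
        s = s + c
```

Remove vowels from 'stream'
`s` takes the values: "" → "s" → "st" → "str" → "strm"

Answer: "strm"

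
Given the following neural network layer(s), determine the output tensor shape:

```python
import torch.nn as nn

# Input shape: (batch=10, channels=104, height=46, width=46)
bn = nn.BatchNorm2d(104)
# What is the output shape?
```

Input: (10, 104, 46, 46) -> Output: (10, 104, 46, 46)

Answer: (10, 104, 46, 46)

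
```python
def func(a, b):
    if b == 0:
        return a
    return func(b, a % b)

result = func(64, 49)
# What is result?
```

func(64, 49) -> func(49, 15) -> func(15, 4) -> func(4, 3) -> func(3, 1) -> func(1, 0) -> 1

Answer: 1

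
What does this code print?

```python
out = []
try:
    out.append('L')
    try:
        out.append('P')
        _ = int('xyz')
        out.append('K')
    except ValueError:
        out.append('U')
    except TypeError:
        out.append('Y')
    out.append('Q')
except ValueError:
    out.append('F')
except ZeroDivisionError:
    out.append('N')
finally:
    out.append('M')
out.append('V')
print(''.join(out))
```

Execution trace: 'L' (try body) → 'P' (inner try body) → 'U' (inner except ValueError) → 'Q' (try body, no exception) → 'M' (finally) → 'V' (after the try/except). Output: LPUQMV

Answer: LPUQMV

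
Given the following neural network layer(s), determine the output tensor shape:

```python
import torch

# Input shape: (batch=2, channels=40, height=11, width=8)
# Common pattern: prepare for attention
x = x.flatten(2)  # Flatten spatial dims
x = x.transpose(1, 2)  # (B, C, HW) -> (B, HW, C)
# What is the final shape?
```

Input: (2, 40, 11, 8) -> after flatten(2): (2, 40, 88) -> Output: (2, 88, 40)

Answer: (2, 88, 40)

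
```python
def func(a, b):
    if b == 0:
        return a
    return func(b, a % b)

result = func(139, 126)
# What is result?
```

func(139, 126) -> func(126, 13) -> func(13, 9) -> func(9, 4) -> func(4, 1) -> func(1, 0) -> 1

Answer: 1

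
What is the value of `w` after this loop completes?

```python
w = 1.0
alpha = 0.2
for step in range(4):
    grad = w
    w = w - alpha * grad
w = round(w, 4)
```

Gradient descent: w = 1.0 * (1 - 0.2)^4
`w` takes the values: 1.0 → 0.8 → 0.64 → 0.512 → 0.4096

Answer: 0.4096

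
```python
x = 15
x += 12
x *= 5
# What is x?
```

Trace:
`x = 15` → x = 15
`x += 12` → x = 27
`x *= 5` → x = 135
So x = 135

Answer: 135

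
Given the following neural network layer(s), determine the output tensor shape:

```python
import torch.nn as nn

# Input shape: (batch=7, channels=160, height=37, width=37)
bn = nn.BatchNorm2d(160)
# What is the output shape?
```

Input: (7, 160, 37, 37) -> Output: (7, 160, 37, 37)

Answer: (7, 160, 37, 37)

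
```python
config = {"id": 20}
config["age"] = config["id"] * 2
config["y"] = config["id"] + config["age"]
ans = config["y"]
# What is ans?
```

Trace:
`config = {"id": 20}` → config = {'id': 20}
`config["age"] = config["id"] * 2` → config = {'id': 20, 'age': 40}
`config["y"] = config["id"] + config["age"]` → config = {'id': 20, 'age': 40, 'y': 60}
`ans = config["y"]` → ans = 60
So ans = 60

Answer: 60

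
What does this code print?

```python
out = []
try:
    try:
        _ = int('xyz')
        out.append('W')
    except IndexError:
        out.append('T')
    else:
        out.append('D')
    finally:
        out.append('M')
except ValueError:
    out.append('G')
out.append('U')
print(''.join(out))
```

Execution trace: 'M' (finally) → 'G' (outer except ValueError) → 'U' (after the try/except). Output: MGU

Answer: MGU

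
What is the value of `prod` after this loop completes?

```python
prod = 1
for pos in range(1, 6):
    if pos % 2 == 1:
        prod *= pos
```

Product of odd numbers 1 to 5
`prod` takes the values: 1 → 3 → 15

Answer: 15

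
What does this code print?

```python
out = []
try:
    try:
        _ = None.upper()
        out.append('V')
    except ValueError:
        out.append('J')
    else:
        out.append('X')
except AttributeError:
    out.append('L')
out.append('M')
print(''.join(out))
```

Execution trace: 'L' (outer except AttributeError) → 'M' (after the try/except). Output: LM

Answer: LM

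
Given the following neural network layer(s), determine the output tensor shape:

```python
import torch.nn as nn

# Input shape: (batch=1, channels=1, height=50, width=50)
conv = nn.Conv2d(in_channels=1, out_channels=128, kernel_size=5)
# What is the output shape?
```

Input: (1, 1, 50, 50) -> Output: (1, 128, 46, 46)

Answer: (1, 128, 46, 46)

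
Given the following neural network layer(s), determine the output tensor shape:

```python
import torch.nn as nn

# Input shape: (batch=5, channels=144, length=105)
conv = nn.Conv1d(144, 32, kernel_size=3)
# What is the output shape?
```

Input: (5, 144, 105) -> Output: (5, 32, 103)

Answer: (5, 32, 103)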